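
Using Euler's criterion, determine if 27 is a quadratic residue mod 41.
By Euler's criterion: 27^{20} ≡ 40 mod 41. Since this equals -1 (≡ 40), 27 is not a QR.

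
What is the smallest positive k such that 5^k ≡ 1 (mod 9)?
Powers of 5 mod 9: 5^1≡5, 5^2≡7, 5^3≡8, 5^4≡4, 5^5≡2, 5^6≡1. ord_9(5) = 6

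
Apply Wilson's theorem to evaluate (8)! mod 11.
(10)! = (8)! × (9) × (10) ≡ -1 mod 11. So (8)! ≡ -1 × [(10)(9)]^(-1) ≡ 5 mod 11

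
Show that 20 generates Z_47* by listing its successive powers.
20^1, 20^2, ..., 20^{46} mod 47: [20, 24, 10, 12, 5, 6, 26, 3, 13, 25, 30, 36, 15, 18, 31, 9, 39, 28, 43, 14, 45, 7, 46, 27, 23, 37, 35, 42, 41, 21, 44, 34, 22, 17, 11, 32, 29, 16, 38, 8, 19, 4, 33, 2, 40, 1]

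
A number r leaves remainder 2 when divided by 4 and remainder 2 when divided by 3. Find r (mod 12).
M = 4 × 3 = 12. M₁ = 3, y₁ ≡ 3 (mod 4). M₂ = 4, y₂ ≡ 1 (mod 3). r = 2×3×3 + 2×4×1 ≡ 2 (mod 12)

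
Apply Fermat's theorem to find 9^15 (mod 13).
By Fermat: 9^{12} ≡ 1 (mod 13). So 9^{15} = 9^{12} · 9^{3} ≡ 9^{3} ≡ 1 (mod 13)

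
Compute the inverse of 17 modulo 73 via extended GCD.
Extended GCD: 17(-30) + 73(7) = 1. So 17^(-1) ≡ -30 ≡ 43 mod 73. Verify: 17 × 43 = 731 ≡ 1 mod 73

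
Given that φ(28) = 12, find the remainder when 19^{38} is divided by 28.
By Euler: 19^{12} ≡ 1 (mod 28) since gcd(19, 28) = 1. 38 = 3×12 + 2. So 19^{38} ≡ 19^{2} ≡ 25 (mod 28)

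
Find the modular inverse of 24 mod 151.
Since 151 is prime, by Fermat 24^(-1) ≡ 24^{149} ≡ 107 mod 151. Verify: 24 × 107 = 2568 ≡ 1 mod 151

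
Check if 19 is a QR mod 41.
By Euler's criterion: 19^{20} ≡ 40 mod 41. Since this equals -1 (≡ 40), 19 is not a QR.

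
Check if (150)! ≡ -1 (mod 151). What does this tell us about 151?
(150)! mod 151 = 150. Since this equals -1 (mod 151), Wilson confirms 151 is prime.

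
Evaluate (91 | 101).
(91/101) = 91^{50} mod 101 = -1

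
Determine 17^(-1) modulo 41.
Since 41 is prime, by Fermat 17^(-1) ≡ 17^{39} ≡ 29 (mod 41). Verify: 17 × 29 = 493 ≡ 1 (mod 41)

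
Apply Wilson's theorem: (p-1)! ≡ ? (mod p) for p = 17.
By Wilson's theorem, (16)! ≡ -1 ≡ 16 mod 17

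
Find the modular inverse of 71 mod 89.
Since 89 is prime, by Fermat 71^(-1) ≡ 71^{87} ≡ 84 (mod 89). Verify: 71 × 84 = 5964 ≡ 1 (mod 89)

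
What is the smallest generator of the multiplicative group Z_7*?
g = 3. For each prime q|6: 3^{3}≡6, 3^{2}≡2, none ≡ 1, so ord_7(3) = 6 and 3 is a primitive root.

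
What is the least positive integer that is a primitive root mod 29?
g = 2. For each prime q|28: 2^{14}≡28, 2^{4}≡16, none ≡ 1, so ord_29(2) = 28 and 2 is a primitive root.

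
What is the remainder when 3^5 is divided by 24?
By repeated squaring mod 24: 3^{1}≡3, 3^{2}≡9, 3^{4}≡9. Then 3^{5} = 3^{4+1} ≡ 9 × 3 ≡ 3 mod 24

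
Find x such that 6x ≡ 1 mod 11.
Since 11 is prime, by Fermat 6^(-1) ≡ 6^{9} ≡ 2 mod 11. Verify: 6 × 2 = 12 ≡ 1 mod 11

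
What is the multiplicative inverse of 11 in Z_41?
Since 41 is prime, by Fermat 11^(-1) ≡ 11^{39} ≡ 15 (mod 41). Verify: 11 × 15 = 165 ≡ 1 (mod 41)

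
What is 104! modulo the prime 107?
(106)! = (104)! × (105) × (106) ≡ -1 mod 107. So (104)! ≡ -1 × [(106)(105)]^(-1) ≡ 53 mod 107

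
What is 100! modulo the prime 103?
(102)! = (100)! × (101) × (102) ≡ -1 (mod 103). So (100)! ≡ -1 × [(102)(101)]^(-1) ≡ 51 (mod 103)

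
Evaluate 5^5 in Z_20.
By repeated squaring (mod 20): 5^{1}≡5, 5^{2}≡5, 5^{4}≡5. Then 5^{5} = 5^{4+1} ≡ 5 × 5 ≡ 5 (mod 20)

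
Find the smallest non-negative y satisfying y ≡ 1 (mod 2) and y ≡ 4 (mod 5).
M = 2 × 5 = 10. M₁ = 5, y₁ ≡ 1 (mod 2). M₂ = 2, y₂ ≡ 3 (mod 5). y = 1×5×1 + 4×2×3 ≡ 9 (mod 10)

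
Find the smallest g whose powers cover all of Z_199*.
g = 3. For each prime q|198: 3^{99}≡198, 3^{66}≡106, 3^{18}≡125, none ≡ 1, so ord_199(3) = 198 and 3 is a primitive root.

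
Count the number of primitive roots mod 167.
A prime p has φ(p-1) primitive roots; here φ(166) = 82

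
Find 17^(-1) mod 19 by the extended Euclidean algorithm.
Extended GCD: 17(9) + 19(-8) = 1. So 17^(-1) ≡ 9 mod 19. Verify: 17 × 9 = 153 ≡ 1 mod 19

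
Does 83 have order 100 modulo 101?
ord_101(83) divides 100. For each prime q|100: 83^{50}≡100, 83^{20}≡84, none ≡ 1. So 83 has order 100 and is a primitive root mod 101.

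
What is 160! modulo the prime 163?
(162)! = (160)! × (161) × (162) ≡ -1 mod 163. So (160)! ≡ -1 × [(162)(161)]^(-1) ≡ 81 mod 163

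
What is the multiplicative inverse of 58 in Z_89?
Since 89 is prime, by Fermat 58^(-1) ≡ 58^{87} ≡ 66 mod 89. Verify: 58 × 66 = 3828 ≡ 1 mod 89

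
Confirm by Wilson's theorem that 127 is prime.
(126)! mod 127 = 126. Since this equals -1 mod 127, Wilson confirms 127 is prime.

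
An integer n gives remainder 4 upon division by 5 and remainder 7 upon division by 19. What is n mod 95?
M = 5 × 19 = 95. M₁ = 19, y₁ ≡ 4 mod 5. M₂ = 5, y₂ ≡ 4 mod 19. n = 4×19×4 + 7×5×4 ≡ 64 mod 95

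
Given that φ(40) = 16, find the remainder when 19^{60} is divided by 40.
By Euler: 19^{16} ≡ 1 mod 40 since gcd(19, 40) = 1. 60 = 3×16 + 12. So 19^{60} ≡ 19^{12} ≡ 1 mod 40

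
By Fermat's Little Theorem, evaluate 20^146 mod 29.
By Fermat: 20^{28} ≡ 1 (mod 29). 146 ≡ 6 (mod 28). So 20^{146} ≡ 20^{6} ≡ 16 (mod 29)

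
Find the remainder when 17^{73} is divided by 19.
By Fermat: 17^{18} ≡ 1 (mod 19). 73 = 4×18 + 1. So 17^{73} ≡ 17^{1} ≡ 17 (mod 19)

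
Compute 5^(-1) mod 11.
Since 11 is prime, by Fermat 5^(-1) ≡ 5^{9} ≡ 9 mod 11. Verify: 5 × 9 = 45 ≡ 1 mod 11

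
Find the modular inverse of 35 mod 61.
Since 61 is prime, by Fermat 35^(-1) ≡ 35^{59} ≡ 7 (mod 61). Verify: 35 × 7 = 245 ≡ 1 (mod 61)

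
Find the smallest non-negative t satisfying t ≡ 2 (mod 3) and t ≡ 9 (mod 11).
M = 3 × 11 = 33. M₁ = 11, y₁ ≡ 2 (mod 3). M₂ = 3, y₂ ≡ 4 (mod 11). t = 2×11×2 + 9×3×4 ≡ 20 (mod 33)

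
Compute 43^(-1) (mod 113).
Since 113 is prime, by Fermat 43^(-1) ≡ 43^{111} ≡ 92 (mod 113). Verify: 43 × 92 = 3956 ≡ 1 (mod 113)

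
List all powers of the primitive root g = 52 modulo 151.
52^1, 52^2, ..., 52^{150} mod 151: [52, 137, 27, 45, 75, 125, 7, 62, 53, 38, 13, 72, 120, 49, 132, 69, 115, 91, 51, 85, 41, 18, 30, 50, 33, 55, 142, 136, 126, 59, 48, 80, 83, 88, 46, 127, 111, 34, 107, 128, 12, 20, 134, 22, 87, 145, 141, 84, 140, 32, 3, 5, 109, 81, 135, 74, 73, 21, 35, 8, 114, 39, 65, 58, 147, 94, 56, 43, 122, 2, 104, 123, 54, 90, 150, 99, 14, 124, 106, 76, 26, 144, 89, 98, 113, 138, 79, 31, 102, 19, 82, 36, 60, 100, 66, 110, 133, 121, 101, 118, 96, 9, 15, 25, 92, 103, 71, 68, 63, 105, 24, 40, 117, 44, 23, 139, 131, 17, 129, 64, 6, 10, 67, 11, 119, 148, 146, 42, 70, 16, 77, 78, 130, 116, 143, 37, 112, 86, 93, 4, 57, 95, 108, 29, 149, 47, 28, 97, 61, 1]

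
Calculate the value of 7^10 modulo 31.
By repeated squaring mod 31: 7^{1}≡7, 7^{2}≡18, 7^{4}≡14, 7^{8}≡10. Then 7^{10} = 7^{8+2} ≡ 10 × 18 ≡ 25 mod 31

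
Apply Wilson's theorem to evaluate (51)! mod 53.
(52)! = (51)! × (52) ≡ -1 (mod 53). So (51)! ≡ -1 × (52)^(-1) ≡ (-1)×(-1) = 1 (mod 53)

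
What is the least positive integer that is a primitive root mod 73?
g = 5. For each prime q|72: 5^{36}≡72, 5^{24}≡8, none ≡ 1, so ord_73(5) = 72 and 5 is a primitive root.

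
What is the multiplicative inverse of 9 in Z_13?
Since 13 is prime, by Fermat 9^(-1) ≡ 9^{11} ≡ 3 mod 13. Verify: 9 × 3 = 27 ≡ 1 mod 13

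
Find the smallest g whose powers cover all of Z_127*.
g = 3. Powers: [3, 9, 27, 81, 116, 94, 28, 84, 125, 121, ...] generates all 126 non-zero residues.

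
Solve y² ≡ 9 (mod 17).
The square roots of 9 mod 17 are 14 and 3. Verify: 14² = 196 ≡ 9 (mod 17)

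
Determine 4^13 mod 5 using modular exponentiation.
Using Fermat: 4^{4} ≡ 1 mod 5. 13 ≡ 1 mod 4. So 4^{13} ≡ 4^{1} ≡ 4 mod 5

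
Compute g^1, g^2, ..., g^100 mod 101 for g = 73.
73^1, 73^2, ..., 73^{100} mod 101: [73, 77, 66, 71, 32, 13, 40, 92, 50, 14, 12, 68, 15, 85, 44, 81, 55, 76, 94, 95, 67, 43, 8, 79, 10, 23, 63, 54, 3, 17, 29, 97, 11, 96, 39, 19, 74, 49, 42, 36, 2, 45, 53, 31, 41, 64, 26, 80, 83, 100, 28, 24, 35, 30, 69, 88, 61, 9, 51, 87, 89, 33, 86, 16, 57, 20, 46, 25, 7, 6, 34, 58, 93, 22, 91, 78, 38, 47, 98, 84, 72, 4, 90, 5, 62, 82, 27, 52, 59, 65, 99, 56, 48, 70, 60, 37, 75, 21, 18, 1]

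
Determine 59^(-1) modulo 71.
Since 71 is prime, by Fermat 59^(-1) ≡ 59^{69} ≡ 65 (mod 71). Verify: 59 × 65 = 3835 ≡ 1 (mod 71)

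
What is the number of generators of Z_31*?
Number of primitive roots mod 31 = φ(p-1) = φ(30) = 8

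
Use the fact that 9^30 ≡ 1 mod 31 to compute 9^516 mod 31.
By Fermat: 9^{30} ≡ 1 mod 31. 516 ≡ 6 mod 30. So 9^{516} ≡ 9^{6} ≡ 8 mod 31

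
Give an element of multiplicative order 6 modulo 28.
23 has order 6 mod 28 since 23^{6} ≡ 1 mod 28 and no smaller power works.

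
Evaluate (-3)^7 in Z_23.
By repeated squaring (mod 23): (-3)^{1}≡20, (-3)^{2}≡9, (-3)^{4}≡12. Then (-3)^{7} = (-3)^{4+2+1} ≡ 12 × 9 × 20 ≡ 21 (mod 23)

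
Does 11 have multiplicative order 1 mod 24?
Powers of 11 mod 24: 11^1≡11, 11^2≡1. 11^1≡11≢1, so ord ≠ 1. No, the actual order is 2.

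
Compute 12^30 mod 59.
By repeated squaring mod 59: 12^{1}≡12, 12^{2}≡26, 12^{4}≡27, 12^{8}≡21, 12^{16}≡28. Then 12^{30} = 12^{16+8+4+2} ≡ 28 × 21 × 27 × 26 ≡ 12 mod 59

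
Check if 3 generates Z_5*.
ord_5(3) divides 4. For each prime q|4: 3^{2}≡4, none ≡ 1. So 3 has order 4 and is a primitive root mod 5.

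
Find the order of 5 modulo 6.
Powers of 5 mod 6: 5^1≡5, 5^2≡1. ord_6(5) = 2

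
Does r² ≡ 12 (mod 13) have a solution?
By Euler's criterion: 12^{6} ≡ 1 (mod 13). Since this equals 1, 12 is a QR.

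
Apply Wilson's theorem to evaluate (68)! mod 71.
(70)! = (68)! × (69) × (70) ≡ -1 mod 71. So (68)! ≡ -1 × [(70)(69)]^(-1) ≡ 35 mod 71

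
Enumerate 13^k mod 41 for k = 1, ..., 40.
13^1, 13^2, ..., 13^{40} mod 41: [13, 5, 24, 25, 38, 2, 26, 10, 7, 9, 35, 4, 11, 20, 14, 18, 29, 8, 22, 40, 28, 36, 17, 16, 3, 39, 15, 31, 34, 32, 6, 37, 30, 21, 27, 23, 12, 33, 19, 1]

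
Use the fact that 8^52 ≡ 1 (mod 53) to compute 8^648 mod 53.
By Fermat: 8^{52} ≡ 1 (mod 53). 648 ≡ 24 (mod 52). So 8^{648} ≡ 8^{24} ≡ 24 (mod 53)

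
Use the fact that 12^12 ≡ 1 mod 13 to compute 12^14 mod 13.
By Fermat: 12^{12} ≡ 1 mod 13. So 12^{14} = 12^{12} · 12^{2} ≡ 12^{2} ≡ 1 mod 13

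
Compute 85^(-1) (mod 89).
Since 89 is prime, by Fermat 85^(-1) ≡ 85^{87} ≡ 22 (mod 89). Verify: 85 × 22 = 1870 ≡ 1 (mod 89)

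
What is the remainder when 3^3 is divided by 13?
3^{3} = 27 ≡ 1 mod 13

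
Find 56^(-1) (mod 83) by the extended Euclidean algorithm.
Extended GCD: 56(-40) + 83(27) = 1. So 56^(-1) ≡ -40 ≡ 43 (mod 83). Verify: 56 × 43 = 2408 ≡ 1 (mod 83)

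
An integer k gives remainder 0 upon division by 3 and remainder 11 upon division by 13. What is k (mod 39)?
M = 3 × 13 = 39. M₁ = 13, y₁ ≡ 1 (mod 3). M₂ = 3, y₂ ≡ 9 (mod 13). k = 0×13×1 + 11×3×9 ≡ 24 (mod 39)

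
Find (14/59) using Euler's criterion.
(14/59) = 14^{29} mod 59 = -1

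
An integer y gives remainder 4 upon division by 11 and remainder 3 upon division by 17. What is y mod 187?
M = 11 × 17 = 187. M₁ = 17, y₁ ≡ 2 mod 11. M₂ = 11, y₂ ≡ 14 mod 17. y = 4×17×2 + 3×11×14 ≡ 37 mod 187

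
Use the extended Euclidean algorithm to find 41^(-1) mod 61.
Extended GCD: 41(3) + 61(-2) = 1. So 41^(-1) ≡ 3 mod 61. Verify: 41 × 3 = 123 ≡ 1 mod 61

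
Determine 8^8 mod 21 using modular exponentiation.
By repeated squaring (mod 21): 8^{1}≡8, 8^{2}≡1, 8^{4}≡1, 8^{8}≡1. So 8^{8} ≡ 1 (mod 21)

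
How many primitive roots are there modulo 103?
There are φ(103-1) = φ(102) = 32 primitive roots modulo 103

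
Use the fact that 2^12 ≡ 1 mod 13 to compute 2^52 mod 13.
By Fermat: 2^{12} ≡ 1 mod 13. 52 = 4×12 + 4. So 2^{52} ≡ 2^{4} ≡ 3 mod 13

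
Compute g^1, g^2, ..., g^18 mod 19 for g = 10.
10^1, 10^2, ..., 10^{18} mod 19: [10, 5, 12, 6, 3, 11, 15, 17, 18, 9, 14, 7, 13, 16, 8, 4, 2, 1]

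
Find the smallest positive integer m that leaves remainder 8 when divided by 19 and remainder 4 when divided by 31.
M = 19 × 31 = 589. M₁ = 31, y₁ ≡ 8 mod 19. M₂ = 19, y₂ ≡ 18 mod 31. m = 8×31×8 + 4×19×18 ≡ 407 mod 589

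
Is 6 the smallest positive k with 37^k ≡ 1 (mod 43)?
Powers of 37 mod 43: 37^1≡37, 37^2≡36, 37^3≡42, 37^4≡6, 37^5≡7, 37^6≡1. First k with 37^k≡1 is k=6. Yes, ord_43(37) = 6.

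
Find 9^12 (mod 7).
Using Fermat: 9^{6} ≡ 1 (mod 7). 12 ≡ 0 (mod 6). So 9^{12} ≡ 9^{0} ≡ 1 (mod 7)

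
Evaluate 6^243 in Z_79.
Using Fermat: 6^{78} ≡ 1 mod 79. 243 ≡ 9 mod 78. So 6^{243} ≡ 6^{9} ≡ 61 mod 79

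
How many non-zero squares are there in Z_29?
Exactly half the non-zero residues mod a prime are QRs: (29-1)/2 = 14.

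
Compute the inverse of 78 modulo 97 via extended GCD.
Extended GCD: 78(-46) + 97(37) = 1. So 78^(-1) ≡ -46 ≡ 51 mod 97. Verify: 78 × 51 = 3978 ≡ 1 mod 97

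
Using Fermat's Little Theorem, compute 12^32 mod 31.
By Fermat: 12^{30} ≡ 1 (mod 31). So 12^{32} = 12^{30} · 12^{2} ≡ 12^{2} ≡ 20 (mod 31)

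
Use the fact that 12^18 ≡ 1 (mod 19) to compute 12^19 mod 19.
By Fermat: 12^{18} ≡ 1 (mod 19). So 12^{19} = 12^{18} · 12^{1} ≡ 12^{1} ≡ 12 (mod 19)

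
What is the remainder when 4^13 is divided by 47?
By repeated squaring mod 47: 4^{1}≡4, 4^{2}≡16, 4^{4}≡21, 4^{8}≡18. Then 4^{13} = 4^{8+4+1} ≡ 18 × 21 × 4 ≡ 8 mod 47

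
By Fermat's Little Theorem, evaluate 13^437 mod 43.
By Fermat: 13^{42} ≡ 1 mod 43. 437 ≡ 17 mod 42. So 13^{437} ≡ 13^{17} ≡ 24 mod 43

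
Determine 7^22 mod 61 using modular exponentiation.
By repeated squaring (mod 61): 7^{1}≡7, 7^{2}≡49, 7^{4}≡22, 7^{8}≡57, 7^{16}≡16. Then 7^{22} = 7^{16+4+2} ≡ 16 × 22 × 49 ≡ 46 (mod 61)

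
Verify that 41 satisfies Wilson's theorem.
(40)! mod 41 = 40. Since this equals -1 mod 41, Wilson confirms 41 is prime.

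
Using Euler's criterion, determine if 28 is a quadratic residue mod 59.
By Euler's criterion: 28^{29} ≡ 1 (mod 59). Since this equals 1, 28 is a QR.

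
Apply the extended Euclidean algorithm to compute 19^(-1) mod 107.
Extended GCD: 19(-45) + 107(8) = 1. So 19^(-1) ≡ -45 ≡ 62 (mod 107). Verify: 19 × 62 = 1178 ≡ 1 (mod 107)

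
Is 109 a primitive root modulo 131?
109^{65} ≡ 1 mod 131 and 65 < 130, so ord_131(109) = 65 ≠ 130 and 109 is not a primitive root.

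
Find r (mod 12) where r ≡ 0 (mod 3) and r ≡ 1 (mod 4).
M = 3 × 4 = 12. M₁ = 4, y₁ ≡ 1 (mod 3). M₂ = 3, y₂ ≡ 3 (mod 4). r = 0×4×1 + 1×3×3 ≡ 9 (mod 12)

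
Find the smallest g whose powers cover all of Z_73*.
g = 5. Powers: [5, 25, 52, 41, 59, 3, ...] generates all 72 non-zero residues.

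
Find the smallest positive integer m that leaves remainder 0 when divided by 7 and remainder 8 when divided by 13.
M = 7 × 13 = 91. M₁ = 13, y₁ ≡ 6 (mod 7). M₂ = 7, y₂ ≡ 2 (mod 13). m = 0×13×6 + 8×7×2 ≡ 21 (mod 91)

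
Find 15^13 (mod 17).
By repeated squaring (mod 17): 15^{1}≡15, 15^{2}≡4, 15^{4}≡16, 15^{8}≡1. Then 15^{13} = 15^{8+4+1} ≡ 1 × 16 × 15 ≡ 2 (mod 17)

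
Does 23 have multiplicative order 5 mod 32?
Powers of 23 mod 32: 23^1≡23, 23^2≡17, 23^3≡7, 23^4≡1. Already 23^4≡1, so the order is 4 < 5. No, the actual order is 4.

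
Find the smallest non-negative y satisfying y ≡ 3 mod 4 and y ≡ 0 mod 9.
M = 4 × 9 = 36. M₁ = 9, y₁ ≡ 1 mod 4. M₂ = 4, y₂ ≡ 7 mod 9. y = 3×9×1 + 0×4×7 ≡ 27 mod 36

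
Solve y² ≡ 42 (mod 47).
The square roots of 42 mod 47 are 18 and 29. Verify: 18² = 324 ≡ 42 (mod 47)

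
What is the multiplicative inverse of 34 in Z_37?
Since 37 is prime, by Fermat 34^(-1) ≡ 34^{35} ≡ 12 mod 37. Verify: 34 × 12 = 408 ≡ 1 mod 37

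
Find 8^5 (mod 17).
By repeated squaring (mod 17): 8^{1}≡8, 8^{2}≡13, 8^{4}≡16. Then 8^{5} = 8^{4+1} ≡ 16 × 8 ≡ 9 (mod 17)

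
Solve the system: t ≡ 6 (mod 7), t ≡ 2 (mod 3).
M = 7 × 3 = 21. M₁ = 3, y₁ ≡ 5 (mod 7). M₂ = 7, y₂ ≡ 1 (mod 3). t = 6×3×5 + 2×7×1 ≡ 20 (mod 21)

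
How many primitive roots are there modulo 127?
A prime p has φ(p-1) primitive roots; here φ(126) = 36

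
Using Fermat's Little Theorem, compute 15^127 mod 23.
By Fermat: 15^{22} ≡ 1 mod 23. 127 = 5×22 + 17. So 15^{127} ≡ 15^{17} ≡ 10 mod 23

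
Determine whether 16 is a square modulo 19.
By Euler's criterion: 16^{9} ≡ 1 mod 19. Since this equals 1, 16 is a QR.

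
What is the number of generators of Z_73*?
There are φ(73-1) = φ(72) = 24 primitive roots modulo 73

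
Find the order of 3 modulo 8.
Powers of 3 mod 8: 3^1≡3, 3^2≡1. Order = 2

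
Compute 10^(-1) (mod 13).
Since 13 is prime, by Fermat 10^(-1) ≡ 10^{11} ≡ 4 (mod 13). Verify: 10 × 4 = 40 ≡ 1 (mod 13)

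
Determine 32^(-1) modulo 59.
Since 59 is prime, by Fermat 32^(-1) ≡ 32^{57} ≡ 24 (mod 59). Verify: 32 × 24 = 768 ≡ 1 (mod 59)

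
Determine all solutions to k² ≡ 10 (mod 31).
The square roots of 10 mod 31 are 14 and 17. Verify: 14² = 196 ≡ 10 (mod 31)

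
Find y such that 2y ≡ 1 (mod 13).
Since 13 is prime, by Fermat 2^(-1) ≡ 2^{11} ≡ 7 (mod 13). Verify: 2 × 7 = 14 ≡ 1 (mod 13)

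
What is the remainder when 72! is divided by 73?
By Wilson's theorem, (72)! ≡ -1 ≡ 72 (mod 73)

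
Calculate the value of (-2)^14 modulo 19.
By repeated squaring (mod 19): (-2)^{1}≡17, (-2)^{2}≡4, (-2)^{4}≡16, (-2)^{8}≡9. Then (-2)^{14} = (-2)^{8+4+2} ≡ 9 × 16 × 4 ≡ 6 (mod 19)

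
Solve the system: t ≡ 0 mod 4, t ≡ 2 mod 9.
M = 4 × 9 = 36. M₁ = 9, y₁ ≡ 1 mod 4. M₂ = 4, y₂ ≡ 7 mod 9. t = 0×9×1 + 2×4×7 ≡ 20 mod 36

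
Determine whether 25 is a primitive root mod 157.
25^{78} ≡ 1 mod 157 and 78 < 156, so ord_157(25) = 78 ≠ 156 and 25 is not a primitive root.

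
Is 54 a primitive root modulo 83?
ord_83(54) divides 82. For each prime q|82: 54^{41}≡82, 54^{2}≡11, none ≡ 1. So 54 has order 82 and is a primitive root mod 83.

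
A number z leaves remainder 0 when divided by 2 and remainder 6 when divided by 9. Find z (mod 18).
M = 2 × 9 = 18. M₁ = 9, y₁ ≡ 1 (mod 2). M₂ = 2, y₂ ≡ 5 (mod 9). z = 0×9×1 + 6×2×5 ≡ 6 (mod 18)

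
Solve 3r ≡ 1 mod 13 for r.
Since 13 is prime, by Fermat 3^(-1) ≡ 3^{11} ≡ 9 mod 13. Verify: 3 × 9 = 27 ≡ 1 mod 13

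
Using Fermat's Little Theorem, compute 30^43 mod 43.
By Fermat: 30^{42} ≡ 1 (mod 43). So 30^{43} = 30^{42} · 30^{1} ≡ 30^{1} ≡ 30 (mod 43)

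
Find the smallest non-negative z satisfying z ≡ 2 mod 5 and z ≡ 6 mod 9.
M = 5 × 9 = 45. M₁ = 9, y₁ ≡ 4 mod 5. M₂ = 5, y₂ ≡ 2 mod 9. z = 2×9×4 + 6×5×2 ≡ 42 mod 45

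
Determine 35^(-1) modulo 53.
Since 53 is prime, by Fermat 35^(-1) ≡ 35^{51} ≡ 50 mod 53. Verify: 35 × 50 = 1750 ≡ 1 mod 53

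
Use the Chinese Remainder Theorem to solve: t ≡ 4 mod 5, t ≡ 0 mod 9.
M = 5 × 9 = 45. M₁ = 9, y₁ ≡ 4 mod 5. M₂ = 5, y₂ ≡ 2 mod 9. t = 4×9×4 + 0×5×2 ≡ 9 mod 45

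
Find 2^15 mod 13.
Using Fermat: 2^{12} ≡ 1 mod 13. 15 ≡ 3 mod 12. So 2^{15} ≡ 2^{3} ≡ 8 mod 13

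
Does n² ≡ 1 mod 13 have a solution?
By Euler's criterion: 1^{6} ≡ 1 mod 13. Since this equals 1, 1 is a QR.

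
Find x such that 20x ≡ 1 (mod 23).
Since 23 is prime, by Fermat 20^(-1) ≡ 20^{21} ≡ 15 (mod 23). Verify: 20 × 15 = 300 ≡ 1 (mod 23)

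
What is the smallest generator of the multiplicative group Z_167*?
g = 5. Powers: [5, 25, 125, 124, 119, 94, ...] generates all 166 non-zero residues.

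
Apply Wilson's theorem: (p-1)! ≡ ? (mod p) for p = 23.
By Wilson's theorem, (22)! ≡ -1 ≡ 22 (mod 23)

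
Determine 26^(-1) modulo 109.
Since 109 is prime, by Fermat 26^(-1) ≡ 26^{107} ≡ 21 (mod 109). Verify: 26 × 21 = 546 ≡ 1 (mod 109)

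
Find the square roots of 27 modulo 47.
The square roots of 27 mod 47 are 36 and 11. Verify: 36² = 1296 ≡ 27 (mod 47)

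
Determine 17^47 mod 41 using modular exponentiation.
Using Fermat: 17^{40} ≡ 1 mod 41. 47 ≡ 7 mod 40. So 17^{47} ≡ 17^{7} ≡ 13 mod 41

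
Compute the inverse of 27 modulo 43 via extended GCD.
Extended GCD: 27(8) + 43(-5) = 1. So 27^(-1) ≡ 8 (mod 43). Verify: 27 × 8 = 216 ≡ 1 (mod 43)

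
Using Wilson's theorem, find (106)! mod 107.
By Wilson's theorem, (106)! ≡ -1 ≡ 106 (mod 107)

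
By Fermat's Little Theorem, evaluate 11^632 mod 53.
By Fermat: 11^{52} ≡ 1 (mod 53). 632 ≡ 8 (mod 52). So 11^{632} ≡ 11^{8} ≡ 10 (mod 53)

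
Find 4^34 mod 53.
By repeated squaring mod 53: 4^{1}≡4, 4^{2}≡16, 4^{4}≡44, 4^{8}≡28, 4^{16}≡42, 4^{32}≡15. Then 4^{34} = 4^{32+2} ≡ 15 × 16 ≡ 28 mod 53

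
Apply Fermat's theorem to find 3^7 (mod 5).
By Fermat: 3^{4} ≡ 1 (mod 5). So 3^{7} = 3^{4} · 3^{3} ≡ 3^{3} ≡ 2 (mod 5)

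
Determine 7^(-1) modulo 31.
Since 31 is prime, by Fermat 7^(-1) ≡ 7^{29} ≡ 9 (mod 31). Verify: 7 × 9 = 63 ≡ 1 (mod 31)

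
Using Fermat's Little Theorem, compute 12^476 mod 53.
By Fermat: 12^{52} ≡ 1 mod 53. 476 ≡ 8 mod 52. So 12^{476} ≡ 12^{8} ≡ 10 mod 53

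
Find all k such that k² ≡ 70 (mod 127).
The square roots of 70 mod 127 are 18 and 109. Verify: 18² = 324 ≡ 70 (mod 127)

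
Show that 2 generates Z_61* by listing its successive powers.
2^1, 2^2, ..., 2^{60} mod 61: [2, 4, 8, 16, 32, 3, 6, 12, 24, 48, 35, 9, 18, 36, 11, 22, 44, 27, 54, 47, 33, 5, 10, 20, 40, 19, 38, 15, 30, 60, 59, 57, 53, 45, 29, 58, 55, 49, 37, 13, 26, 52, 43, 25, 50, 39, 17, 34, 7, 14, 28, 56, 51, 41, 21, 42, 23, 46, 31, 1]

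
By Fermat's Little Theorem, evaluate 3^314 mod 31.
By Fermat: 3^{30} ≡ 1 mod 31. 314 ≡ 14 mod 30. So 3^{314} ≡ 3^{14} ≡ 10 mod 31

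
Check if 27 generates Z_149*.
ord_149(27) divides 148. For each prime q|148: 27^{74}≡148, 27^{4}≡107, none ≡ 1. So 27 has order 148 and is a primitive root mod 149.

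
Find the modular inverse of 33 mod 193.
Since 193 is prime, by Fermat 33^(-1) ≡ 33^{191} ≡ 117 (mod 193). Verify: 33 × 117 = 3861 ≡ 1 (mod 193)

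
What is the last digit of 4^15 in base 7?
Using Fermat: 4^{6} ≡ 1 mod 7. 15 ≡ 3 mod 6. So 4^{15} ≡ 4^{3} ≡ 1 mod 7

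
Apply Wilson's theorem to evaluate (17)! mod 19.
(18)! = (17)! × (18) ≡ -1 mod 19. So (17)! ≡ -1 × (18)^(-1) ≡ (-1)×(-1) = 1 mod 19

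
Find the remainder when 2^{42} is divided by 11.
By Fermat: 2^{10} ≡ 1 mod 11. 42 = 4×10 + 2. So 2^{42} ≡ 2^{2} ≡ 4 mod 11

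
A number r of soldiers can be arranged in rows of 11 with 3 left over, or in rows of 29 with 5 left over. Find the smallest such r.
M = 11 × 29 = 319. M₁ = 29, y₁ ≡ 8 mod 11. M₂ = 11, y₂ ≡ 8 mod 29. r = 3×29×8 + 5×11×8 ≡ 179 mod 319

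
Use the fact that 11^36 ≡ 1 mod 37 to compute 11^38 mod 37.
By Fermat: 11^{36} ≡ 1 mod 37. So 11^{38} = 11^{36} · 11^{2} ≡ 11^{2} ≡ 10 mod 37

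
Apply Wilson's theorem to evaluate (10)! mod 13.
(12)! = (10)! × (11) × (12) ≡ -1 (mod 13). So (10)! ≡ -1 × [(12)(11)]^(-1) ≡ 6 (mod 13)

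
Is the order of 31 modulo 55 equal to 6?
Powers of 31 mod 55: 31^1≡31, 31^2≡26, 31^3≡36, 31^4≡16, 31^5≡1. Already 31^5≡1, so the order is 5 < 6. No, the actual order is 5.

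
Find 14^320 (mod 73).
Using Fermat: 14^{72} ≡ 1 (mod 73). 320 ≡ 32 (mod 72). So 14^{320} ≡ 14^{32} ≡ 4 (mod 73)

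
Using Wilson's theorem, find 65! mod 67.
(66)! = (65)! × (66) ≡ -1 (mod 67). So (65)! ≡ -1 × (66)^(-1) ≡ (-1)×(-1) = 1 (mod 67)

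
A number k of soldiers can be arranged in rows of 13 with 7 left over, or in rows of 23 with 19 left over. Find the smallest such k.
M = 13 × 23 = 299. M₁ = 23, y₁ ≡ 4 (mod 13). M₂ = 13, y₂ ≡ 16 (mod 23). k = 7×23×4 + 19×13×16 ≡ 111 (mod 299)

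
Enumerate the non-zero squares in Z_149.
QRs mod 149: {1, 4, 5, 6, 7, 9, 16, 17, 19, 20, 22, 24, 25, 26, 28, 29, 30, 31, 33, 35, 36, 37, 39, 42, 45, 46, 47, 49, 53, 54, 61, 63, 64, 67, 68, 69, 73, 76, 80, 81, 82, 85, 86, 88, 95, 96, 100, 102, 103, 104, 107, 110, 112, 113, 114, 116, 118, 119, 120, 121, 123, 124, 125, 127, 129, 130, 132, 133, 140, 142, 143, 144, 145, 148}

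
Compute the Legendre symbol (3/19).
(3/19) = 3^{9} mod 19 = -1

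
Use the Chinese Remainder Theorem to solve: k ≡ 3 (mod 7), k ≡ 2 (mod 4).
M = 7 × 4 = 28. M₁ = 4, y₁ ≡ 2 (mod 7). M₂ = 7, y₂ ≡ 3 (mod 4). k = 3×4×2 + 2×7×3 ≡ 10 (mod 28)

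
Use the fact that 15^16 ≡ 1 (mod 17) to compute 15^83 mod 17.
By Fermat: 15^{16} ≡ 1 (mod 17). 83 = 5×16 + 3. So 15^{83} ≡ 15^{3} ≡ 9 (mod 17)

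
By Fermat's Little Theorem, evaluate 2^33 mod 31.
By Fermat: 2^{30} ≡ 1 mod 31. So 2^{33} = 2^{30} · 2^{3} ≡ 2^{3} ≡ 8 mod 31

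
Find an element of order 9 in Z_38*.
5 has order 9 mod 38 since 5^{9} ≡ 1 mod 38 and no smaller power works.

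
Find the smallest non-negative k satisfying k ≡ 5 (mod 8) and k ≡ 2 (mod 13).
M = 8 × 13 = 104. M₁ = 13, y₁ ≡ 5 (mod 8). M₂ = 8, y₂ ≡ 5 (mod 13). k = 5×13×5 + 2×8×5 ≡ 93 (mod 104)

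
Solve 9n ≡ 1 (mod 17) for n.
Since 17 is prime, by Fermat 9^(-1) ≡ 9^{15} ≡ 2 (mod 17). Verify: 9 × 2 = 18 ≡ 1 (mod 17)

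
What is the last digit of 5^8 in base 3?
Using Fermat: 5^{2} ≡ 1 (mod 3). 8 ≡ 0 (mod 2). So 5^{8} ≡ 5^{0} ≡ 1 (mod 3)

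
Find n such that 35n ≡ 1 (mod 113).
Since 113 is prime, by Fermat 35^(-1) ≡ 35^{111} ≡ 42 (mod 113). Verify: 35 × 42 = 1470 ≡ 1 (mod 113)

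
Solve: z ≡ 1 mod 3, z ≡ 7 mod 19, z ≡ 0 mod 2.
M = 3 × 19 × 2 = 114. M₁ = 38, y₁ ≡ 2 mod 3. M₂ = 6, y₂ ≡ 16 mod 19. M₃ = 57, y₃ ≡ 1 mod 2. z = 1×38×2 + 7×6×16 + 0×57×1 ≡ 64 mod 114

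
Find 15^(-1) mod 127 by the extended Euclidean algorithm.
Extended GCD: 15(17) + 127(-2) = 1. So 15^(-1) ≡ 17 mod 127. Verify: 15 × 17 = 255 ≡ 1 mod 127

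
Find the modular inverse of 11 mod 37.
Since 37 is prime, by Fermat 11^(-1) ≡ 11^{35} ≡ 27 (mod 37). Verify: 11 × 27 = 297 ≡ 1 (mod 37)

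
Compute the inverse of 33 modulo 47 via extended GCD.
Extended GCD: 33(10) + 47(-7) = 1. So 33^(-1) ≡ 10 (mod 47). Verify: 33 × 10 = 330 ≡ 1 (mod 47)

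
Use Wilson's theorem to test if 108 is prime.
(107)! mod 108 = 0. Since 0 ≢ -1 mod 108, 108 is not prime.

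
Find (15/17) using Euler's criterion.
(15/17) = 15^{8} mod 17 = 1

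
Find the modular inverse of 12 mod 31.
Since 31 is prime, by Fermat 12^(-1) ≡ 12^{29} ≡ 13 (mod 31). Verify: 12 × 13 = 156 ≡ 1 (mod 31)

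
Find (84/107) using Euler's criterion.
(84/107) = 84^{53} mod 107 = -1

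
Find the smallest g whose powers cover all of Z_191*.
g = 19. For each prime q|190: 19^{95}≡190, 19^{38}≡39, 19^{10}≡52, none ≡ 1, so ord_191(19) = 190 and 19 is a primitive root.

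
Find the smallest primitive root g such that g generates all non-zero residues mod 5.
g = 2. For each prime q|4: 2^{2}≡4, none ≡ 1, so ord_5(2) = 4 and 2 is a primitive root.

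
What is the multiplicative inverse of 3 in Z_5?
Since 5 is prime, by Fermat 3^(-1) ≡ 3^{3} ≡ 2 mod 5. Verify: 3 × 2 = 6 ≡ 1 mod 5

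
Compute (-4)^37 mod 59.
By repeated squaring mod 59: (-4)^{1}≡55, (-4)^{2}≡16, (-4)^{4}≡20, (-4)^{8}≡46, (-4)^{16}≡51, (-4)^{32}≡5. Then (-4)^{37} = (-4)^{32+4+1} ≡ 5 × 20 × 55 ≡ 13 mod 59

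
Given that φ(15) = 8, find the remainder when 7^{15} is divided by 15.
By Euler: 7^{8} ≡ 1 mod 15 since gcd(7, 15) = 1. 15 = 1×8 + 7. So 7^{15} ≡ 7^{7} ≡ 13 mod 15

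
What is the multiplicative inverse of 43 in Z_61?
Since 61 is prime, by Fermat 43^(-1) ≡ 43^{59} ≡ 44 (mod 61). Verify: 43 × 44 = 1892 ≡ 1 (mod 61)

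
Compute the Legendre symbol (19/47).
(19/47) = 19^{23} mod 47 = -1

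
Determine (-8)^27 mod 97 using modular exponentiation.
By repeated squaring mod 97: (-8)^{1}≡89, (-8)^{2}≡64, (-8)^{4}≡22, (-8)^{8}≡96, (-8)^{16}≡1. Then (-8)^{27} = (-8)^{16+8+2+1} ≡ 1 × 96 × 64 × 89 ≡ 27 mod 97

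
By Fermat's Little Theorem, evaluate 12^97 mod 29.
By Fermat: 12^{28} ≡ 1 mod 29. 97 = 3×28 + 13. So 12^{97} ≡ 12^{13} ≡ 12 mod 29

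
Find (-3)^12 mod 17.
By repeated squaring mod 17: (-3)^{1}≡14, (-3)^{2}≡9, (-3)^{4}≡13, (-3)^{8}≡16. Then (-3)^{12} = (-3)^{8+4} ≡ 16 × 13 ≡ 4 mod 17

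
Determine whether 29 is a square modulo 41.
By Euler's criterion: 29^{20} ≡ 40 mod 41. Since this equals -1 (≡ 40), 29 is not a QR.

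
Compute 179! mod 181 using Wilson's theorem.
(180)! = (179)! × (180) ≡ -1 mod 181. So (179)! ≡ -1 × (180)^(-1) ≡ (-1)×(-1) = 1 mod 181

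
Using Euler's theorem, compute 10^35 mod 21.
By Euler: 10^{12} ≡ 1 mod 21 since gcd(10, 21) = 1. 35 = 2×12 + 11. So 10^{35} ≡ 10^{11} ≡ 19 mod 21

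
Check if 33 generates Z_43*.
ord_43(33) divides 42. For each prime q|42: 33^{21}≡42, 33^{14}≡36, 33^{6}≡35, none ≡ 1. So 33 has order 42 and is a primitive root mod 43.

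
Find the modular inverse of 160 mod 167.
Since 167 is prime, by Fermat 160^(-1) ≡ 160^{165} ≡ 143 (mod 167). Verify: 160 × 143 = 22880 ≡ 1 (mod 167)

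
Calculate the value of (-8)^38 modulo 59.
By repeated squaring (mod 59): (-8)^{1}≡51, (-8)^{2}≡5, (-8)^{4}≡25, (-8)^{8}≡35, (-8)^{16}≡45, (-8)^{32}≡19. Then (-8)^{38} = (-8)^{32+4+2} ≡ 19 × 25 × 5 ≡ 15 (mod 59)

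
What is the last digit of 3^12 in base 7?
Using Fermat: 3^{6} ≡ 1 mod 7. 12 ≡ 0 mod 6. So 3^{12} ≡ 3^{0} ≡ 1 mod 7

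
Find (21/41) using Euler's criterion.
(21/41) = 21^{20} mod 41 = 1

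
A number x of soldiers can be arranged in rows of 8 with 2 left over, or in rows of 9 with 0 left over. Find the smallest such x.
M = 8 × 9 = 72. M₁ = 9, y₁ ≡ 1 (mod 8). M₂ = 8, y₂ ≡ 8 (mod 9). x = 2×9×1 + 0×8×8 ≡ 18 (mod 72)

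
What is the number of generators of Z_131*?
Number of primitive roots mod 131 = φ(p-1) = φ(130) = 48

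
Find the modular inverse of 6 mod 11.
Since 11 is prime, by Fermat 6^(-1) ≡ 6^{9} ≡ 2 mod 11. Verify: 6 × 2 = 12 ≡ 1 mod 11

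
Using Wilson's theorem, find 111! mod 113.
(112)! = (111)! × (112) ≡ -1 (mod 113). So (111)! ≡ -1 × (112)^(-1) ≡ (-1)×(-1) = 1 (mod 113)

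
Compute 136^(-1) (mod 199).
Since 199 is prime, by Fermat 136^(-1) ≡ 136^{197} ≡ 60 (mod 199). Verify: 136 × 60 = 8160 ≡ 1 (mod 199)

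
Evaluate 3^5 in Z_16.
By repeated squaring (mod 16): 3^{1}≡3, 3^{2}≡9, 3^{4}≡1. Then 3^{5} = 3^{4+1} ≡ 1 × 3 ≡ 3 (mod 16)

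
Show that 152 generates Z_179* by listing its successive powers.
152^1, 152^2, ..., 152^{178} mod 179: [152, 13, 7, 169, 91, 49, 109, 100, 164, 47, 163, 74, 150, 67, 160, 155, 111, 46, 11, 61, 143, 77, 69, 106, 2, 125, 26, 14, 159, 3, 98, 39, 21, 149, 94, 147, 148, 121, 134, 141, 131, 43, 92, 22, 122, 107, 154, 138, 33, 4, 71, 52, 28, 139, 6, 17, 78, 42, 119, 9, 115, 117, 63, 89, 103, 83, 86, 5, 44, 65, 35, 129, 97, 66, 8, 142, 104, 56, 99, 12, 34, 156, 84, 59, 18, 51, 55, 126, 178, 27, 166, 172, 10, 88, 130, 70, 79, 15, 132, 16, 105, 29, 112, 19, 24, 68, 133, 168, 118, 36, 102, 110, 73, 177, 54, 153, 165, 20, 176, 81, 140, 158, 30, 85, 32, 31, 58, 45, 38, 48, 136, 87, 157, 57, 72, 25, 41, 146, 175, 108, 127, 151, 40, 173, 162, 101, 137, 60, 170, 64, 62, 116, 90, 76, 96, 93, 174, 135, 114, 144, 50, 82, 113, 171, 37, 75, 123, 80, 167, 145, 23, 95, 120, 161, 128, 124, 53, 1]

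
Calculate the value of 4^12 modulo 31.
By repeated squaring mod 31: 4^{1}≡4, 4^{2}≡16, 4^{4}≡8, 4^{8}≡2. Then 4^{12} = 4^{8+4} ≡ 2 × 8 ≡ 16 mod 31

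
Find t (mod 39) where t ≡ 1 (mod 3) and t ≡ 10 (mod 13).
M = 3 × 13 = 39. M₁ = 13, y₁ ≡ 1 (mod 3). M₂ = 3, y₂ ≡ 9 (mod 13). t = 1×13×1 + 10×3×9 ≡ 10 (mod 39)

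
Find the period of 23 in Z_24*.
Powers of 23 mod 24: 23^1≡23, 23^2≡1. Order = 2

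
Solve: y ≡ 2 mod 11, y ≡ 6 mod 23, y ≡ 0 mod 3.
M = 11 × 23 × 3 = 759. M₁ = 69, y₁ ≡ 4 mod 11. M₂ = 33, y₂ ≡ 7 mod 23. M₃ = 253, y₃ ≡ 1 mod 3. y = 2×69×4 + 6×33×7 + 0×253×1 ≡ 420 mod 759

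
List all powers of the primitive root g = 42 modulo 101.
42^1, 42^2, ..., 42^{100} mod 101: [42, 47, 55, 88, 60, 96, 93, 68, 28, 65, 3, 25, 40, 64, 62, 79, 86, 77, 2, 84, 94, 9, 75, 19, 91, 85, 35, 56, 29, 6, 50, 80, 27, 23, 57, 71, 53, 4, 67, 87, 18, 49, 38, 81, 69, 70, 11, 58, 12, 100, 59, 54, 46, 13, 41, 5, 8, 33, 73, 36, 98, 76, 61, 37, 39, 22, 15, 24, 99, 17, 7, 92, 26, 82, 10, 16, 66, 45, 72, 95, 51, 21, 74, 78, 44, 30, 48, 97, 34, 14, 83, 52, 63, 20, 32, 31, 90, 43, 89, 1]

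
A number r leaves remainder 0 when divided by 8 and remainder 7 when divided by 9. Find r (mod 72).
M = 8 × 9 = 72. M₁ = 9, y₁ ≡ 1 (mod 8). M₂ = 8, y₂ ≡ 8 (mod 9). r = 0×9×1 + 7×8×8 ≡ 16 (mod 72)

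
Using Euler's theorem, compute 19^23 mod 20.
By Euler: 19^{8} ≡ 1 (mod 20) since gcd(19, 20) = 1. 23 = 2×8 + 7. So 19^{23} ≡ 19^{7} ≡ 19 (mod 20)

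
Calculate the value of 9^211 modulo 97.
Using Fermat: 9^{96} ≡ 1 mod 97. 211 ≡ 19 mod 96. So 9^{211} ≡ 9^{19} ≡ 4 mod 97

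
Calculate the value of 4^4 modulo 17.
4^{4} = 256 ≡ 1 mod 17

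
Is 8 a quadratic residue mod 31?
By Euler's criterion: 8^{15} ≡ 1 (mod 31). Since this equals 1, 8 is a QR.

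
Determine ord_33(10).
Powers of 10 mod 33: 10^1≡10, 10^2≡1. ord_33(10) = 2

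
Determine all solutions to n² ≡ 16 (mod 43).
The square roots of 16 mod 43 are 4 and 39. Verify: 4² = 16 ≡ 16 (mod 43)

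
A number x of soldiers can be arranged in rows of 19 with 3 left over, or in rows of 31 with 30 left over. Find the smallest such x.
M = 19 × 31 = 589. M₁ = 31, y₁ ≡ 8 (mod 19). M₂ = 19, y₂ ≡ 18 (mod 31). x = 3×31×8 + 30×19×18 ≡ 402 (mod 589)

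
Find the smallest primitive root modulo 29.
g = 2. Powers: [2, 4, 8, 16, 3, 6, ...] generates all 28 non-zero residues.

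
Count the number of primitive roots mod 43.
There are φ(43-1) = φ(42) = 12 primitive roots modulo 43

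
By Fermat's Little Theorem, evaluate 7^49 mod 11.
By Fermat: 7^{10} ≡ 1 mod 11. 49 = 4×10 + 9. So 7^{49} ≡ 7^{9} ≡ 8 mod 11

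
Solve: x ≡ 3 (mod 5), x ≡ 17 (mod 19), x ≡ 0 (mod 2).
M = 5 × 19 × 2 = 190. M₁ = 38, y₁ ≡ 2 (mod 5). M₂ = 10, y₂ ≡ 2 (mod 19). M₃ = 95, y₃ ≡ 1 (mod 2). x = 3×38×2 + 17×10×2 + 0×95×1 ≡ 188 (mod 190)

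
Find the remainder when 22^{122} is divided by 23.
By Fermat: 22^{22} ≡ 1 mod 23. 122 = 5×22 + 12. So 22^{122} ≡ 22^{12} ≡ 1 mod 23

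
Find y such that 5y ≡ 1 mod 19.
Since 19 is prime, by Fermat 5^(-1) ≡ 5^{17} ≡ 4 mod 19. Verify: 5 × 4 = 20 ≡ 1 mod 19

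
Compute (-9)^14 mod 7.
Using Fermat: (-9)^{6} ≡ 1 mod 7. 14 ≡ 2 mod 6. So (-9)^{14} ≡ (-9)^{2} ≡ 4 mod 7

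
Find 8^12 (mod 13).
Using Fermat: 8^{12} ≡ 1 (mod 13). 12 ≡ 0 (mod 12). So 8^{12} ≡ 8^{0} ≡ 1 (mod 13)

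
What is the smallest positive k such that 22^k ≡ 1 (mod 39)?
Powers of 22 mod 39: 22^1≡22, 22^2≡16, 22^3≡1. Order = 3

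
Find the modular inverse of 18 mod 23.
Since 23 is prime, by Fermat 18^(-1) ≡ 18^{21} ≡ 9 (mod 23). Verify: 18 × 9 = 162 ≡ 1 (mod 23)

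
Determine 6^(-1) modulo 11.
Since 11 is prime, by Fermat 6^(-1) ≡ 6^{9} ≡ 2 (mod 11). Verify: 6 × 2 = 12 ≡ 1 (mod 11)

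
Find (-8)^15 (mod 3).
Using Fermat: (-8)^{2} ≡ 1 (mod 3). 15 ≡ 1 (mod 2). So (-8)^{15} ≡ (-8)^{1} ≡ 1 (mod 3)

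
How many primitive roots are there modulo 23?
There are φ(23-1) = φ(22) = 10 primitive roots modulo 23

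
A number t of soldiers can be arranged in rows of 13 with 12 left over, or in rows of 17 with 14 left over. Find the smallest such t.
M = 13 × 17 = 221. M₁ = 17, y₁ ≡ 10 (mod 13). M₂ = 13, y₂ ≡ 4 (mod 17). t = 12×17×10 + 14×13×4 ≡ 116 (mod 221)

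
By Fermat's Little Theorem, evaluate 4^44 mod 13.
By Fermat: 4^{12} ≡ 1 (mod 13). 44 = 3×12 + 8. So 4^{44} ≡ 4^{8} ≡ 3 (mod 13)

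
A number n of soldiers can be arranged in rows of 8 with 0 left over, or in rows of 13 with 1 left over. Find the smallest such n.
M = 8 × 13 = 104. M₁ = 13, y₁ ≡ 5 (mod 8). M₂ = 8, y₂ ≡ 5 (mod 13). n = 0×13×5 + 1×8×5 ≡ 40 (mod 104)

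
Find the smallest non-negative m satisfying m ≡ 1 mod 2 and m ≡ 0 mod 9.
M = 2 × 9 = 18. M₁ = 9, y₁ ≡ 1 mod 2. M₂ = 2, y₂ ≡ 5 mod 9. m = 1×9×1 + 0×2×5 ≡ 9 mod 18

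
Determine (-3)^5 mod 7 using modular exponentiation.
By repeated squaring (mod 7): (-3)^{1}≡4, (-3)^{2}≡2, (-3)^{4}≡4. Then (-3)^{5} = (-3)^{4+1} ≡ 4 × 4 ≡ 2 (mod 7)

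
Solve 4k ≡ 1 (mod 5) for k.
Since 5 is prime, by Fermat 4^(-1) ≡ 4^{3} ≡ 4 (mod 5). Verify: 4 × 4 = 16 ≡ 1 (mod 5)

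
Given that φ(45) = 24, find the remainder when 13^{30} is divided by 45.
By Euler: 13^{24} ≡ 1 mod 45 since gcd(13, 45) = 1. 30 = 1×24 + 6. So 13^{30} ≡ 13^{6} ≡ 19 mod 45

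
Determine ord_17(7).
Powers of 7 mod 17: 7^1≡7, 7^2≡15, 7^3≡3, 7^4≡4, 7^5≡11, 7^6≡9, 7^7≡12, 7^8≡16, 7^9≡10, 7^10≡2, 7^11≡14, 7^12≡13, 7^13≡6, 7^14≡8, 7^15≡5, 7^16≡1. So the order of 7 is 16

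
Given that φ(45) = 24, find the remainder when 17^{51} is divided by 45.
By Euler: 17^{24} ≡ 1 (mod 45) since gcd(17, 45) = 1. 51 = 2×24 + 3. So 17^{51} ≡ 17^{3} ≡ 8 (mod 45)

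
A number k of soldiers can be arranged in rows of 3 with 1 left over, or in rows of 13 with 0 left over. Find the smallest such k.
M = 3 × 13 = 39. M₁ = 13, y₁ ≡ 1 (mod 3). M₂ = 3, y₂ ≡ 9 (mod 13). k = 1×13×1 + 0×3×9 ≡ 13 (mod 39)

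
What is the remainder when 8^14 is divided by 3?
Using Fermat: 8^{2} ≡ 1 (mod 3). 14 ≡ 0 (mod 2). So 8^{14} ≡ 8^{0} ≡ 1 (mod 3)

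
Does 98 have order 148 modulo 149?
ord_149(98) divides 148. For each prime q|148: 98^{74}≡148, 98^{4}≡5, none ≡ 1. So 98 has order 148 and is a primitive root mod 149.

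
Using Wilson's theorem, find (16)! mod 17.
By Wilson's theorem, (16)! ≡ -1 ≡ 16 mod 17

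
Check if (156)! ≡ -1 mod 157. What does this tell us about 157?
(156)! mod 157 = 156. Since this equals -1 mod 157, Wilson confirms 157 is prime.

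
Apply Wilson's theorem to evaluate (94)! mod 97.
(96)! = (94)! × (95) × (96) ≡ -1 mod 97. So (94)! ≡ -1 × [(96)(95)]^(-1) ≡ 48 mod 97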